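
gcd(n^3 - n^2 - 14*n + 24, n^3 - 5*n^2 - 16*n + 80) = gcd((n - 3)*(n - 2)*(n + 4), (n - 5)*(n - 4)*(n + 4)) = n + 4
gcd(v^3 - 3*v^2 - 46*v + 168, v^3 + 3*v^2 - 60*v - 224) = v + 7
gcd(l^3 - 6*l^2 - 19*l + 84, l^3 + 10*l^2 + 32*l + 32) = l + 4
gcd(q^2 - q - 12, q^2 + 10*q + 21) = q + 3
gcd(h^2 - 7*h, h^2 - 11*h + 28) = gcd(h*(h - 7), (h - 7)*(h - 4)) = h - 7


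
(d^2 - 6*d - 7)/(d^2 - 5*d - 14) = (d + 1)/(d + 2)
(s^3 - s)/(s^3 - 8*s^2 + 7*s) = (s + 1)/(s - 7)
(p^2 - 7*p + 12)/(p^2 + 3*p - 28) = (p - 3)/(p + 7)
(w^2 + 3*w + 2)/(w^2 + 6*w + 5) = (w + 2)/(w + 5)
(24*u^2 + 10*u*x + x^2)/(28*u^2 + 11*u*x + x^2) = (6*u + x)/(7*u + x)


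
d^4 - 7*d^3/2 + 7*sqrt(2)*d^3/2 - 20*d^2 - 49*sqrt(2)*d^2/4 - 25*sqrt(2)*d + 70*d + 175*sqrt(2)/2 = (d - 7/2)*(d - 5*sqrt(2)/2)*(d + sqrt(2))*(d + 5*sqrt(2))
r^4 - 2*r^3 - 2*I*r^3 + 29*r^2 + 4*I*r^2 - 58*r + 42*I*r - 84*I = (r - 2)*(r - 7*I)*(r + 2*I)*(r + 3*I)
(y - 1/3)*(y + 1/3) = y^2 - 1/9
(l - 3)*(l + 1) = l^2 - 2*l - 3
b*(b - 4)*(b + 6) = b^3 + 2*b^2 - 24*b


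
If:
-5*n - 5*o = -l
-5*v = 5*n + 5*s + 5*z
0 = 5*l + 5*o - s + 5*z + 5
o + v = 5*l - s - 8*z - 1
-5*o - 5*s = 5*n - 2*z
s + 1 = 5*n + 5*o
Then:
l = 139/82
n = 2247/410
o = -1054/205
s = 57/82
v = -1796/205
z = 106/41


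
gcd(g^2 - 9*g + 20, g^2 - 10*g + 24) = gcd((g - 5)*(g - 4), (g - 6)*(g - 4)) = g - 4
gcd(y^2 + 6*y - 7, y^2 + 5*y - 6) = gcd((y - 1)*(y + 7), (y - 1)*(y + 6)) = y - 1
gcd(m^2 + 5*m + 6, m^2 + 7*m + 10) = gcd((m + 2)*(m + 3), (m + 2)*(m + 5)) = m + 2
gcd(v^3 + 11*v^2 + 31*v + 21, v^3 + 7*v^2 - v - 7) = v^2 + 8*v + 7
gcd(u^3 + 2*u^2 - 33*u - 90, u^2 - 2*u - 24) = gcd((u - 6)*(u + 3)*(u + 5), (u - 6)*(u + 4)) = u - 6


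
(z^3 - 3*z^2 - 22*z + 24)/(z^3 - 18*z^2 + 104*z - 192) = (z^2 + 3*z - 4)/(z^2 - 12*z + 32)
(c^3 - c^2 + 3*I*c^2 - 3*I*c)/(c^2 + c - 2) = c*(c + 3*I)/(c + 2)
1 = 1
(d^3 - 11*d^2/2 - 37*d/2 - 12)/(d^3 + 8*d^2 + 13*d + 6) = (d^2 - 13*d/2 - 12)/(d^2 + 7*d + 6)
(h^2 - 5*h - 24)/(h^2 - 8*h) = (h + 3)/h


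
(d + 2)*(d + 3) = d^2 + 5*d + 6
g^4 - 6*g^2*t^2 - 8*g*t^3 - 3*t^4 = (g - 3*t)*(g + t)^3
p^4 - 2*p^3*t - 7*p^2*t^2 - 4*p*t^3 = p*(p - 4*t)*(p + t)^2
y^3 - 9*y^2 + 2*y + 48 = (y - 8)*(y - 3)*(y + 2)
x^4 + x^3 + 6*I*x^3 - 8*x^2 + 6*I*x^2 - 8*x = x*(x + 1)*(x + 2*I)*(x + 4*I)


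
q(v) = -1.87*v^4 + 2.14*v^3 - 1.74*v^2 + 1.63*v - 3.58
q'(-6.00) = 1869.31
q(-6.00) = -2961.76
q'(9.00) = -4962.59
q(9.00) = -10838.86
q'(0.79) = -0.80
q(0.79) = -3.05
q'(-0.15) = 2.32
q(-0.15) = -3.87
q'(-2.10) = 106.52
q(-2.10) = -70.86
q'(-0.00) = 1.63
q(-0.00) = -3.58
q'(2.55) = -89.53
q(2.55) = -54.32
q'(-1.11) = 23.63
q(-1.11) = -13.30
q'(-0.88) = 14.76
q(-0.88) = -8.94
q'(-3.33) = 360.62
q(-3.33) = -337.27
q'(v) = -7.48*v^3 + 6.42*v^2 - 3.48*v + 1.63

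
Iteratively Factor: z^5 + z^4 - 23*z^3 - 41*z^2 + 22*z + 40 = (z - 5)*(z^4 + 6*z^3 + 7*z^2 - 6*z - 8) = (z - 5)*(z + 1)*(z^3 + 5*z^2 + 2*z - 8) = (z - 5)*(z + 1)*(z + 2)*(z^2 + 3*z - 4) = (z - 5)*(z + 1)*(z + 2)*(z + 4)*(z - 1)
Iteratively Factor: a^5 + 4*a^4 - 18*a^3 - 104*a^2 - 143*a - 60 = (a + 1)*(a^4 + 3*a^3 - 21*a^2 - 83*a - 60) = (a + 1)*(a + 4)*(a^3 - a^2 - 17*a - 15) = (a + 1)^2*(a + 4)*(a^2 - 2*a - 15) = (a + 1)^2*(a + 3)*(a + 4)*(a - 5)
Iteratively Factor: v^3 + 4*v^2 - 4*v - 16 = (v + 2)*(v^2 + 2*v - 8) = (v - 2)*(v + 2)*(v + 4)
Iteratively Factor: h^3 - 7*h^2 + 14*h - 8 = (h - 1)*(h^2 - 6*h + 8) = (h - 4)*(h - 1)*(h - 2)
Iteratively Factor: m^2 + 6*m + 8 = (m + 2)*(m + 4)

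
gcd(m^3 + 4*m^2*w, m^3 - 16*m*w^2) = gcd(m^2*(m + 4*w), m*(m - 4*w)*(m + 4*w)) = m^2 + 4*m*w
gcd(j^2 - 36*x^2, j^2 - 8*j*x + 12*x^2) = -j + 6*x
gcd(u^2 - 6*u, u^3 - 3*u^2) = u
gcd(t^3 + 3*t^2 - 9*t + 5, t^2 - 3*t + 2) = t - 1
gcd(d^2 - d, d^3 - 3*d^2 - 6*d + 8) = d - 1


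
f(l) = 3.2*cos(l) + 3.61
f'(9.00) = -1.32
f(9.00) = 0.69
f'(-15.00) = 2.08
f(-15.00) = 1.18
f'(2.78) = -1.13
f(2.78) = 0.62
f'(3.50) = 1.12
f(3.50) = 0.61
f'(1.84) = -3.08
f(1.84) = 2.76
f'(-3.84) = -2.06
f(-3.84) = 1.16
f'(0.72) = -2.11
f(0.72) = 6.02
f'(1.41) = -3.16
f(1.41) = 4.12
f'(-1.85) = 3.08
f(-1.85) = 2.73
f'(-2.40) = 2.16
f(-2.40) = 1.25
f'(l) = -3.2*sin(l)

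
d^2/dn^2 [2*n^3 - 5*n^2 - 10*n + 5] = 12*n - 10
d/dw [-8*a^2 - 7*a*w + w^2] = -7*a + 2*w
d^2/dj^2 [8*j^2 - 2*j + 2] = 16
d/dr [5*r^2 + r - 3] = 10*r + 1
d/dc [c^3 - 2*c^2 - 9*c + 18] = 3*c^2 - 4*c - 9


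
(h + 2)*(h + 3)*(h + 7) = h^3 + 12*h^2 + 41*h + 42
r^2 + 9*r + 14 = (r + 2)*(r + 7)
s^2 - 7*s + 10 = (s - 5)*(s - 2)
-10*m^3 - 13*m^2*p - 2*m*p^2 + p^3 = (-5*m + p)*(m + p)*(2*m + p)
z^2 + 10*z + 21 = (z + 3)*(z + 7)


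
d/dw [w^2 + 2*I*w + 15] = 2*w + 2*I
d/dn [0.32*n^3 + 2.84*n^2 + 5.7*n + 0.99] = 0.96*n^2 + 5.68*n + 5.7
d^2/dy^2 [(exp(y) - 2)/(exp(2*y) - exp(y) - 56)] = (exp(4*y) - 7*exp(3*y) + 342*exp(2*y) - 506*exp(y) + 3248)*exp(y)/(exp(6*y) - 3*exp(5*y) - 165*exp(4*y) + 335*exp(3*y) + 9240*exp(2*y) - 9408*exp(y) - 175616)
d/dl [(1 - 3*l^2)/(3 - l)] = (-3*l^2 + 6*l*(l - 3) + 1)/(l - 3)^2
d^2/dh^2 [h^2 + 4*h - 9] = 2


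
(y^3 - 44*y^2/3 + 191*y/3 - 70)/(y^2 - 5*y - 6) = (3*y^2 - 26*y + 35)/(3*(y + 1))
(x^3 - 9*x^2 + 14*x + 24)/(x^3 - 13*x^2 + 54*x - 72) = (x + 1)/(x - 3)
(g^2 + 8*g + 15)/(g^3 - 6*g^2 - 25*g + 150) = (g + 3)/(g^2 - 11*g + 30)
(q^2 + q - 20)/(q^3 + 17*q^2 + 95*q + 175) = (q - 4)/(q^2 + 12*q + 35)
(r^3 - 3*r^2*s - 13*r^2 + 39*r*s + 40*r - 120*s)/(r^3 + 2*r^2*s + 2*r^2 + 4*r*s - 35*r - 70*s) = (r^2 - 3*r*s - 8*r + 24*s)/(r^2 + 2*r*s + 7*r + 14*s)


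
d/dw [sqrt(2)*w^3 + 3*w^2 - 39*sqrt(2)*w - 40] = 3*sqrt(2)*w^2 + 6*w - 39*sqrt(2)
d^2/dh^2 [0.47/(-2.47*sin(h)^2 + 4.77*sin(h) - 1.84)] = (11.469692*sin(h)^4 - 16.612479*sin(h)^3 - 15.054899*sin(h)^2 + 37.350054*sin(h) - 17.115614)/(2.47*sin(h)^2 - 4.77*sin(h) + 1.84)^3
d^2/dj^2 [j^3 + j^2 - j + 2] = 6*j + 2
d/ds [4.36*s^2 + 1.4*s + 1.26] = 8.72*s + 1.4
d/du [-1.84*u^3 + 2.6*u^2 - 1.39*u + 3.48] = -5.52*u^2 + 5.2*u - 1.39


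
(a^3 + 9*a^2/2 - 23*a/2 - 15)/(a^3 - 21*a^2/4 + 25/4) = 2*(2*a^2 + 7*a - 30)/(4*a^2 - 25*a + 25)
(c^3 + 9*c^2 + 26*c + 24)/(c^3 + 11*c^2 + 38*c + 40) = (c + 3)/(c + 5)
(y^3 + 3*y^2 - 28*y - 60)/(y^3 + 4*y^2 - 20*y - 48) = (y - 5)/(y - 4)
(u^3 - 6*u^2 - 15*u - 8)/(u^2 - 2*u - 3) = (u^2 - 7*u - 8)/(u - 3)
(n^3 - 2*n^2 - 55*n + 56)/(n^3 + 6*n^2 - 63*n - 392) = (n - 1)/(n + 7)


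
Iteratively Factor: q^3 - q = (q - 1)*(q^2 + q) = q*(q - 1)*(q + 1)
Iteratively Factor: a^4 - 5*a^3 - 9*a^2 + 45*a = (a + 3)*(a^3 - 8*a^2 + 15*a) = (a - 3)*(a + 3)*(a^2 - 5*a) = (a - 5)*(a - 3)*(a + 3)*(a)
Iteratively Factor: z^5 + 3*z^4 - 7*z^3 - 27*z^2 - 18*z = (z + 1)*(z^4 + 2*z^3 - 9*z^2 - 18*z) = (z + 1)*(z + 3)*(z^3 - z^2 - 6*z) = z*(z + 1)*(z + 3)*(z^2 - z - 6) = z*(z - 3)*(z + 1)*(z + 3)*(z + 2)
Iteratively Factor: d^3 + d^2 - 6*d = (d - 2)*(d^2 + 3*d) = (d - 2)*(d + 3)*(d)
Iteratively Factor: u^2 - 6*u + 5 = (u - 5)*(u - 1)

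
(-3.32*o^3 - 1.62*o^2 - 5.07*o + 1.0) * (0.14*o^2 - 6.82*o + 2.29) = -0.4648*o^5 + 22.4156*o^4 + 2.7358*o^3 + 31.0076*o^2 - 18.4303*o + 2.29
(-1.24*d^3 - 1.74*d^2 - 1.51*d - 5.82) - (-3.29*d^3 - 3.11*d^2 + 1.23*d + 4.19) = 2.05*d^3 + 1.37*d^2 - 2.74*d - 10.01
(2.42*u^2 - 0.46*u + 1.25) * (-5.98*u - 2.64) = -14.4716*u^3 - 3.638*u^2 - 6.2606*u - 3.3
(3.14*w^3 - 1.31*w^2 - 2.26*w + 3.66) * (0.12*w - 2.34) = 0.3768*w^4 - 7.5048*w^3 + 2.7942*w^2 + 5.7276*w - 8.5644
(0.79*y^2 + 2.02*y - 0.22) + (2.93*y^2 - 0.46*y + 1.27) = 3.72*y^2 + 1.56*y + 1.05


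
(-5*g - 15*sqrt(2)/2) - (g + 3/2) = -6*g - 15*sqrt(2)/2 - 3/2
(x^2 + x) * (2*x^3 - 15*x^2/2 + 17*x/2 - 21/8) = 2*x^5 - 11*x^4/2 + x^3 + 47*x^2/8 - 21*x/8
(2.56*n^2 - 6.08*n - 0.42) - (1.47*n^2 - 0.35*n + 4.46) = 1.09*n^2 - 5.73*n - 4.88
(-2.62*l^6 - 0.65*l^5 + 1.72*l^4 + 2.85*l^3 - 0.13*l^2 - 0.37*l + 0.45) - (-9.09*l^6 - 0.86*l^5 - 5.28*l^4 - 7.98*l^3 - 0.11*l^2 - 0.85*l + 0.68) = 6.47*l^6 + 0.21*l^5 + 7.0*l^4 + 10.83*l^3 - 0.02*l^2 + 0.48*l - 0.23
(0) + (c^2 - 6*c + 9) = c^2 - 6*c + 9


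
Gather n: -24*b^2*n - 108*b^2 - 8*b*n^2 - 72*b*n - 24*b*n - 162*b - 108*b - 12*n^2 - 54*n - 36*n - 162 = -108*b^2 - 270*b + n^2*(-8*b - 12) + n*(-24*b^2 - 96*b - 90) - 162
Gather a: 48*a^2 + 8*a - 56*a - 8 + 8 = 48*a^2 - 48*a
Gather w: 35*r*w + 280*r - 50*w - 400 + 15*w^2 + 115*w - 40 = 280*r + 15*w^2 + w*(35*r + 65) - 440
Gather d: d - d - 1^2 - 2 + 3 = 0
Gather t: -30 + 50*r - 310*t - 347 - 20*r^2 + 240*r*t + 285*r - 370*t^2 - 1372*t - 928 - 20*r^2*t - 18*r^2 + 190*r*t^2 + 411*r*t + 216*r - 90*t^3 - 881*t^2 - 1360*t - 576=-38*r^2 + 551*r - 90*t^3 + t^2*(190*r - 1251) + t*(-20*r^2 + 651*r - 3042) - 1881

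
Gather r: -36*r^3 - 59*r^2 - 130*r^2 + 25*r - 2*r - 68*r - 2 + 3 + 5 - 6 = -36*r^3 - 189*r^2 - 45*r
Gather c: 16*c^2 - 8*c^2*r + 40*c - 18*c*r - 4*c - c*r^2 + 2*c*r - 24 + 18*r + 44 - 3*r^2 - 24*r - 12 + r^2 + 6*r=c^2*(16 - 8*r) + c*(-r^2 - 16*r + 36) - 2*r^2 + 8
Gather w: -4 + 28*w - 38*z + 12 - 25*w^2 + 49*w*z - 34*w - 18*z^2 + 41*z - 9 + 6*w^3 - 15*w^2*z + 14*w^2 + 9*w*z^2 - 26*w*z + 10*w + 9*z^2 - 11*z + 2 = 6*w^3 + w^2*(-15*z - 11) + w*(9*z^2 + 23*z + 4) - 9*z^2 - 8*z + 1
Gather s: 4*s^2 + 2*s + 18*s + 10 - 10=4*s^2 + 20*s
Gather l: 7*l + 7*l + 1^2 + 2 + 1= 14*l + 4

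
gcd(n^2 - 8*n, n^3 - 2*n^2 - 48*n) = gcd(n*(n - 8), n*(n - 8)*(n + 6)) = n^2 - 8*n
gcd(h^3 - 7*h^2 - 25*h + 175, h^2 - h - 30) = h + 5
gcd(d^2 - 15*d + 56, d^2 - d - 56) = d - 8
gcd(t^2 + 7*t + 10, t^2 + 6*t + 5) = t + 5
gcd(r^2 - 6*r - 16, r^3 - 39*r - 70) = r + 2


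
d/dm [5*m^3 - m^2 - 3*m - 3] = 15*m^2 - 2*m - 3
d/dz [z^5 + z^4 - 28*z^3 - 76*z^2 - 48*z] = 5*z^4 + 4*z^3 - 84*z^2 - 152*z - 48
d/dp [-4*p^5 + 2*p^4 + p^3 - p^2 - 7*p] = -20*p^4 + 8*p^3 + 3*p^2 - 2*p - 7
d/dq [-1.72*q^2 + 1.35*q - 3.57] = 1.35 - 3.44*q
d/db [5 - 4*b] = -4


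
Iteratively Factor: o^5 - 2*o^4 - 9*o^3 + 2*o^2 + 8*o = (o - 1)*(o^4 - o^3 - 10*o^2 - 8*o) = o*(o - 1)*(o^3 - o^2 - 10*o - 8) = o*(o - 1)*(o + 2)*(o^2 - 3*o - 4) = o*(o - 4)*(o - 1)*(o + 2)*(o + 1)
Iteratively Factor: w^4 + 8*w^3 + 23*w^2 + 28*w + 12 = (w + 3)*(w^3 + 5*w^2 + 8*w + 4) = (w + 1)*(w + 3)*(w^2 + 4*w + 4) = (w + 1)*(w + 2)*(w + 3)*(w + 2)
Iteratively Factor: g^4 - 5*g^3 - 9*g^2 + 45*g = (g)*(g^3 - 5*g^2 - 9*g + 45) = g*(g - 3)*(g^2 - 2*g - 15) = g*(g - 5)*(g - 3)*(g + 3)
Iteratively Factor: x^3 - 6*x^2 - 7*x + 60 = (x - 5)*(x^2 - x - 12) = (x - 5)*(x + 3)*(x - 4)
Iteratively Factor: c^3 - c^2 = (c)*(c^2 - c) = c*(c - 1)*(c)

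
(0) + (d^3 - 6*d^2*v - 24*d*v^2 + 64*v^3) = d^3 - 6*d^2*v - 24*d*v^2 + 64*v^3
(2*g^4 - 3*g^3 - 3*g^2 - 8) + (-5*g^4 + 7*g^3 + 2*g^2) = -3*g^4 + 4*g^3 - g^2 - 8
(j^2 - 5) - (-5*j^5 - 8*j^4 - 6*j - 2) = 5*j^5 + 8*j^4 + j^2 + 6*j - 3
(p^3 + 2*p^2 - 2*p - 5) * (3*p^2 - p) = 3*p^5 + 5*p^4 - 8*p^3 - 13*p^2 + 5*p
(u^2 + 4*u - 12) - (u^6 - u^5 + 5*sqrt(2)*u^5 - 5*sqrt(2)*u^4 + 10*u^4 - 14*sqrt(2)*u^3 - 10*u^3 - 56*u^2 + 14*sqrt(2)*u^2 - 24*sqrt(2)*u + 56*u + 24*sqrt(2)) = -u^6 - 5*sqrt(2)*u^5 + u^5 - 10*u^4 + 5*sqrt(2)*u^4 + 10*u^3 + 14*sqrt(2)*u^3 - 14*sqrt(2)*u^2 + 57*u^2 - 52*u + 24*sqrt(2)*u - 24*sqrt(2) - 12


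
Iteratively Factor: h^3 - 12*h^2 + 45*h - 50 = (h - 5)*(h^2 - 7*h + 10) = (h - 5)^2*(h - 2)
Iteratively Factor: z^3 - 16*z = (z)*(z^2 - 16) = z*(z - 4)*(z + 4)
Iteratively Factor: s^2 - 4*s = (s)*(s - 4)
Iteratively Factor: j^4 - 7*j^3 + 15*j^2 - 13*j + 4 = (j - 1)*(j^3 - 6*j^2 + 9*j - 4) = (j - 1)^2*(j^2 - 5*j + 4) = (j - 4)*(j - 1)^2*(j - 1)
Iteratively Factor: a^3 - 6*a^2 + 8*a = (a)*(a^2 - 6*a + 8) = a*(a - 2)*(a - 4)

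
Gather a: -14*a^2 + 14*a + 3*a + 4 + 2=-14*a^2 + 17*a + 6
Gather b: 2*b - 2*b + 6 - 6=0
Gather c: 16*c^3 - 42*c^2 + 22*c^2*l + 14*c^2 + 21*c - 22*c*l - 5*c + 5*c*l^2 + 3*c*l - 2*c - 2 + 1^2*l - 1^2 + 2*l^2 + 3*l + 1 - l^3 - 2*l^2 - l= 16*c^3 + c^2*(22*l - 28) + c*(5*l^2 - 19*l + 14) - l^3 + 3*l - 2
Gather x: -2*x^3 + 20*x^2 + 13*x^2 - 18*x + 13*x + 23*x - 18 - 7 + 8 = -2*x^3 + 33*x^2 + 18*x - 17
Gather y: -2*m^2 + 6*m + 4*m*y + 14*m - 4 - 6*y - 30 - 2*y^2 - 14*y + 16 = -2*m^2 + 20*m - 2*y^2 + y*(4*m - 20) - 18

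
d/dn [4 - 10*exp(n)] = -10*exp(n)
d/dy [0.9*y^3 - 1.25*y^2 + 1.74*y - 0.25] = 2.7*y^2 - 2.5*y + 1.74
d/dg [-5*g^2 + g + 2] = 1 - 10*g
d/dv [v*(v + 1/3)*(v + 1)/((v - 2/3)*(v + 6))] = (9*v^4 + 96*v^3 - 47*v^2 - 96*v - 12)/(9*v^4 + 96*v^3 + 184*v^2 - 384*v + 144)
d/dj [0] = 0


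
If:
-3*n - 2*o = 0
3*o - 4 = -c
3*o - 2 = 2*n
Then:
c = 34/13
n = -4/13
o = 6/13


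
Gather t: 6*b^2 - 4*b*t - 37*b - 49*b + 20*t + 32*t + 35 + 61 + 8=6*b^2 - 86*b + t*(52 - 4*b) + 104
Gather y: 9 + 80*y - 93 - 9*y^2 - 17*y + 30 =-9*y^2 + 63*y - 54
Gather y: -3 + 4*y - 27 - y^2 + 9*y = -y^2 + 13*y - 30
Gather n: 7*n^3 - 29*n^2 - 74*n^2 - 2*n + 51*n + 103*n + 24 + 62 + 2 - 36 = 7*n^3 - 103*n^2 + 152*n + 52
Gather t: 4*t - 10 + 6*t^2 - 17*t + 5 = 6*t^2 - 13*t - 5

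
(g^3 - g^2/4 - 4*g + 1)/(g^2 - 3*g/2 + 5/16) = 4*(g^2 - 4)/(4*g - 5)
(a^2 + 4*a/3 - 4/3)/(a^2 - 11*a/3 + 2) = (a + 2)/(a - 3)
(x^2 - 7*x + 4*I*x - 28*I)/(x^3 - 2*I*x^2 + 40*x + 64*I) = (x - 7)/(x^2 - 6*I*x + 16)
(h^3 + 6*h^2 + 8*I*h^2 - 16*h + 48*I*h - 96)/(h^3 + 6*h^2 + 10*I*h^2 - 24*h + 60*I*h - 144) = (h + 4*I)/(h + 6*I)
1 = 1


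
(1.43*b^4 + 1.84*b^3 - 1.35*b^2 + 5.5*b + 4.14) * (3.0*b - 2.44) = 4.29*b^5 + 2.0308*b^4 - 8.5396*b^3 + 19.794*b^2 - 1.0*b - 10.1016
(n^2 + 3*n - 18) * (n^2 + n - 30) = n^4 + 4*n^3 - 45*n^2 - 108*n + 540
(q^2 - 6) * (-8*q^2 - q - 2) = -8*q^4 - q^3 + 46*q^2 + 6*q + 12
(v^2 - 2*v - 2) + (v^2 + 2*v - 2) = 2*v^2 - 4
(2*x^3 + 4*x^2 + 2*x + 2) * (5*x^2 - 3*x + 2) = 10*x^5 + 14*x^4 + 2*x^3 + 12*x^2 - 2*x + 4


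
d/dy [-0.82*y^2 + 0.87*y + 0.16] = 0.87 - 1.64*y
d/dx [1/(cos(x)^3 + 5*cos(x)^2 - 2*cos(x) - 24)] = (3*cos(x)^2 + 10*cos(x) - 2)*sin(x)/(cos(x)^3 + 5*cos(x)^2 - 2*cos(x) - 24)^2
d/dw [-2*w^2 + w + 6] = 1 - 4*w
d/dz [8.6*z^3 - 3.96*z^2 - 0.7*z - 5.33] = 25.8*z^2 - 7.92*z - 0.7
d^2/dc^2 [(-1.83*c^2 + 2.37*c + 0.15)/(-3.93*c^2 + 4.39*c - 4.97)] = (-10.063944*c^3 - 228.362868*c^2 + 293.273892*c - 12.935448)/(60.698457*c^6 - 203.409333*c^5 + 457.501518*c^4 - 599.080033*c^3 + 578.570622*c^2 - 325.310853*c + 122.763473)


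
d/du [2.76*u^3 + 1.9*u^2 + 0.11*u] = 8.28*u^2 + 3.8*u + 0.11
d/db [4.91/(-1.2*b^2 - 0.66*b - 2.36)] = (11.784*b + 3.2406)/(1.2*b^2 + 0.66*b + 2.36)^2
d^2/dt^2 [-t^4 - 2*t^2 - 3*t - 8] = -12*t^2 - 4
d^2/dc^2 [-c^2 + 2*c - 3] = -2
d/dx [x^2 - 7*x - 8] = 2*x - 7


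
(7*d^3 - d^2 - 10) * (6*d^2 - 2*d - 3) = 42*d^5 - 20*d^4 - 19*d^3 - 57*d^2 + 20*d + 30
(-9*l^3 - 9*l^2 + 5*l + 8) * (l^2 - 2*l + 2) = -9*l^5 + 9*l^4 + 5*l^3 - 20*l^2 - 6*l + 16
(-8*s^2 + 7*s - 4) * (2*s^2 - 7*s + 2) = -16*s^4 + 70*s^3 - 73*s^2 + 42*s - 8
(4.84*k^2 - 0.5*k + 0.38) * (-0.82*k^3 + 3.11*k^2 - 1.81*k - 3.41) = -3.9688*k^5 + 15.4624*k^4 - 10.627*k^3 - 14.4176*k^2 + 1.0172*k - 1.2958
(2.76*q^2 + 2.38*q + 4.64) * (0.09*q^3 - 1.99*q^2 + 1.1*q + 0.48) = 0.2484*q^5 - 5.2782*q^4 - 1.2826*q^3 - 5.2908*q^2 + 6.2464*q + 2.2272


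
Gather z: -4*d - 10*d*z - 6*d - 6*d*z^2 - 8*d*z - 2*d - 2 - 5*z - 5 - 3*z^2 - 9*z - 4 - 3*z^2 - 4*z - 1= -12*d + z^2*(-6*d - 6) + z*(-18*d - 18) - 12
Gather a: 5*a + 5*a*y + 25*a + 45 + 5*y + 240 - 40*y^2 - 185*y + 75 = a*(5*y + 30) - 40*y^2 - 180*y + 360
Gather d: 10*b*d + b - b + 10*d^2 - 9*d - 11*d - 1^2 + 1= 10*d^2 + d*(10*b - 20)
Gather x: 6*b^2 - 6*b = 6*b^2 - 6*b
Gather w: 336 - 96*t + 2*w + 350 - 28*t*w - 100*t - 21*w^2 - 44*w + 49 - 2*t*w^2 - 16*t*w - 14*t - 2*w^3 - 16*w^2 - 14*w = -210*t - 2*w^3 + w^2*(-2*t - 37) + w*(-44*t - 56) + 735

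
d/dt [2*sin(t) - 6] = 2*cos(t)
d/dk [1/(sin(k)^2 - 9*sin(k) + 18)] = (9 - 2*sin(k))*cos(k)/(sin(k)^2 - 9*sin(k) + 18)^2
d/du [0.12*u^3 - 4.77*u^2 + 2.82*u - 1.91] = 0.36*u^2 - 9.54*u + 2.82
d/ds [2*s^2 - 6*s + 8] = 4*s - 6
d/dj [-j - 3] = -1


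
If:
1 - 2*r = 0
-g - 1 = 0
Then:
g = -1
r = 1/2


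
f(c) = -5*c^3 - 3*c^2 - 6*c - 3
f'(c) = -15*c^2 - 6*c - 6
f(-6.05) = 1030.72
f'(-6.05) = -518.74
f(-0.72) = 1.63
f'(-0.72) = -9.46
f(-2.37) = 60.93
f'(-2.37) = -76.03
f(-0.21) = -1.83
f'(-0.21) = -5.40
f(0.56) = -8.18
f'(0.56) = -14.06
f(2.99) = -181.41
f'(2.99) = -158.04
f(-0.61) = 0.68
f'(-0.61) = -7.92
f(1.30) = -26.86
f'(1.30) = -39.15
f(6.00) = -1227.00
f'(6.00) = -582.00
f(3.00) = -183.00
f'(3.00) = -159.00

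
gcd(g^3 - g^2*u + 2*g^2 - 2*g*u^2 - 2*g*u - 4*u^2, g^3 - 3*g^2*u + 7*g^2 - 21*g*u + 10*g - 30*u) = g + 2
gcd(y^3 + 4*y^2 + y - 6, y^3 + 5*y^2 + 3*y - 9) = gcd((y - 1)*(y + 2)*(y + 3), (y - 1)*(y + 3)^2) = y^2 + 2*y - 3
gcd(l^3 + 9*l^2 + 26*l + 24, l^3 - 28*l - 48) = l^2 + 6*l + 8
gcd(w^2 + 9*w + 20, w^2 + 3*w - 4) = w + 4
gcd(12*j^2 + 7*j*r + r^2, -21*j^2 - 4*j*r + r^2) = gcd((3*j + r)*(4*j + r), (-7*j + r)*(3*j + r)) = 3*j + r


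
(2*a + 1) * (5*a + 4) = 10*a^2 + 13*a + 4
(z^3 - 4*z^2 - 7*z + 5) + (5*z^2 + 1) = z^3 + z^2 - 7*z + 6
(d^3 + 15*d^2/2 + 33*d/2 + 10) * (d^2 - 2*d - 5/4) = d^5 + 11*d^4/2 + d^3/4 - 259*d^2/8 - 325*d/8 - 25/2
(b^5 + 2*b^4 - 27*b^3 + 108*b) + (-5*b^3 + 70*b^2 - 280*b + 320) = b^5 + 2*b^4 - 32*b^3 + 70*b^2 - 172*b + 320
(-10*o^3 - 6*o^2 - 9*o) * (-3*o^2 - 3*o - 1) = 30*o^5 + 48*o^4 + 55*o^3 + 33*o^2 + 9*o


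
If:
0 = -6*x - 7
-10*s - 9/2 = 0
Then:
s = -9/20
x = -7/6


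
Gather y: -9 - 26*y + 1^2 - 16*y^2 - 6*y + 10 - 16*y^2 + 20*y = -32*y^2 - 12*y + 2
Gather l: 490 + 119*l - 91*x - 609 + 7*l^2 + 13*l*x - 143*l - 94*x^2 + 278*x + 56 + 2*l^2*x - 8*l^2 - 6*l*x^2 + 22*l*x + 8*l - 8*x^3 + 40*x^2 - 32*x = l^2*(2*x - 1) + l*(-6*x^2 + 35*x - 16) - 8*x^3 - 54*x^2 + 155*x - 63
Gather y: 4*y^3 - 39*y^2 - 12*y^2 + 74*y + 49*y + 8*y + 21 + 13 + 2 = 4*y^3 - 51*y^2 + 131*y + 36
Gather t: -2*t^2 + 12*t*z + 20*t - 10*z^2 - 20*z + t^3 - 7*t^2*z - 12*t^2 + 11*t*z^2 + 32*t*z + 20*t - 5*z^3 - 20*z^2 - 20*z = t^3 + t^2*(-7*z - 14) + t*(11*z^2 + 44*z + 40) - 5*z^3 - 30*z^2 - 40*z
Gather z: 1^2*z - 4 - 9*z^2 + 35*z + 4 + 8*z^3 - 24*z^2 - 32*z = 8*z^3 - 33*z^2 + 4*z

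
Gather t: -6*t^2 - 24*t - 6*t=-6*t^2 - 30*t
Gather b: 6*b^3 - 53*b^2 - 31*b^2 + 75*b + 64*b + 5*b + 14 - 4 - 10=6*b^3 - 84*b^2 + 144*b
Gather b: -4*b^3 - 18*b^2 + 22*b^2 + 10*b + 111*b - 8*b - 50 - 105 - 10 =-4*b^3 + 4*b^2 + 113*b - 165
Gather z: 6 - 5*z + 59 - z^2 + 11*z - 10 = -z^2 + 6*z + 55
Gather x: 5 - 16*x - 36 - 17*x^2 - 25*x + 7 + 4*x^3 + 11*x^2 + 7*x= 4*x^3 - 6*x^2 - 34*x - 24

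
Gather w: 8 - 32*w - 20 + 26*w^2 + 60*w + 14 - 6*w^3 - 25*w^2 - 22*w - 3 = -6*w^3 + w^2 + 6*w - 1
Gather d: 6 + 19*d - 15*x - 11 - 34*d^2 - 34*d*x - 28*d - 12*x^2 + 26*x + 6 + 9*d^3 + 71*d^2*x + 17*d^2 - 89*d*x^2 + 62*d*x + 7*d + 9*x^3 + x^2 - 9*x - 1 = 9*d^3 + d^2*(71*x - 17) + d*(-89*x^2 + 28*x - 2) + 9*x^3 - 11*x^2 + 2*x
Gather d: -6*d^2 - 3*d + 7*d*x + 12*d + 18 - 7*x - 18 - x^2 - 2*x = -6*d^2 + d*(7*x + 9) - x^2 - 9*x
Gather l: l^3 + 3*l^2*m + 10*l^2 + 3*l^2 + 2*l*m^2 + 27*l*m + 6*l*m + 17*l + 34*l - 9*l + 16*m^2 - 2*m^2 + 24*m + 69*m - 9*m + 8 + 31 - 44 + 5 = l^3 + l^2*(3*m + 13) + l*(2*m^2 + 33*m + 42) + 14*m^2 + 84*m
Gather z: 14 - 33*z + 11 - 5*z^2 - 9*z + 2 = -5*z^2 - 42*z + 27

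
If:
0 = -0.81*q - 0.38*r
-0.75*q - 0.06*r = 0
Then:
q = 0.00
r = 0.00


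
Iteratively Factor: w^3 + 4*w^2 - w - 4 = (w + 4)*(w^2 - 1) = (w + 1)*(w + 4)*(w - 1)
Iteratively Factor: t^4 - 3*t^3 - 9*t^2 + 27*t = (t + 3)*(t^3 - 6*t^2 + 9*t) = (t - 3)*(t + 3)*(t^2 - 3*t) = (t - 3)^2*(t + 3)*(t)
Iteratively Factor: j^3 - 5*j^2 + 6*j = (j)*(j^2 - 5*j + 6) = j*(j - 2)*(j - 3)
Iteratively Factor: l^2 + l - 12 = (l - 3)*(l + 4)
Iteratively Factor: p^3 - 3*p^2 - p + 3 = (p - 1)*(p^2 - 2*p - 3) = (p - 3)*(p - 1)*(p + 1)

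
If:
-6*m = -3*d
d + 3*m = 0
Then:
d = 0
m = 0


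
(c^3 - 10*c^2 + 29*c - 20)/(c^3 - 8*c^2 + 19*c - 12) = (c - 5)/(c - 3)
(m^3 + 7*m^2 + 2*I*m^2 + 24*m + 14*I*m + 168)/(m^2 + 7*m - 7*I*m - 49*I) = (m^2 + 2*I*m + 24)/(m - 7*I)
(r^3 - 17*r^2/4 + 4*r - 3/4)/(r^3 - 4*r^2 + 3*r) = (r - 1/4)/r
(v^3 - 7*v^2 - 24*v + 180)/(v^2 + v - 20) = (v^2 - 12*v + 36)/(v - 4)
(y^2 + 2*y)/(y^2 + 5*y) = (y + 2)/(y + 5)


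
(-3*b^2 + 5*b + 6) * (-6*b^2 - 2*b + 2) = 18*b^4 - 24*b^3 - 52*b^2 - 2*b + 12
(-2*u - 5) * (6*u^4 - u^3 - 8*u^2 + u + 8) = -12*u^5 - 28*u^4 + 21*u^3 + 38*u^2 - 21*u - 40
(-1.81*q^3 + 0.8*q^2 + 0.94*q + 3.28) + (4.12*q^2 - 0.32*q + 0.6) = -1.81*q^3 + 4.92*q^2 + 0.62*q + 3.88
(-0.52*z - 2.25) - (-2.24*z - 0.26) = 1.72*z - 1.99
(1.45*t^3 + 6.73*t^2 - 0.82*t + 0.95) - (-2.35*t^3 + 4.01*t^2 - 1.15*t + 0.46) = 3.8*t^3 + 2.72*t^2 + 0.33*t + 0.49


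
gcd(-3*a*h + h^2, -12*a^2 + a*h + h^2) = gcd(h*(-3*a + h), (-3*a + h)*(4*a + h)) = 3*a - h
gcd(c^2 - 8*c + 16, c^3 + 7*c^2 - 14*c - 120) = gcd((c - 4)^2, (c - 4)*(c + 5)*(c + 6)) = c - 4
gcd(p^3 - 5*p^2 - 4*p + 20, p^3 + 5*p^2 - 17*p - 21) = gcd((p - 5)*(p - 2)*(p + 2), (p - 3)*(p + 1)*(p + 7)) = 1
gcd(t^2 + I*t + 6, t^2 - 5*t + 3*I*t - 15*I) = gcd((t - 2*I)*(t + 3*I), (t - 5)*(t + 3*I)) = t + 3*I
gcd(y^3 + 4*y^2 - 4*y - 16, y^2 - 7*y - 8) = 1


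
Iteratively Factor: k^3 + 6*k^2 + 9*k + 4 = (k + 4)*(k^2 + 2*k + 1) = (k + 1)*(k + 4)*(k + 1)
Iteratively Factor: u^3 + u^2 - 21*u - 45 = (u - 5)*(u^2 + 6*u + 9) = (u - 5)*(u + 3)*(u + 3)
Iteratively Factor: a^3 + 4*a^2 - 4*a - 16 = (a - 2)*(a^2 + 6*a + 8) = (a - 2)*(a + 4)*(a + 2)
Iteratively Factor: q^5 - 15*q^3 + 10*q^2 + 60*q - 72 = (q - 2)*(q^4 + 2*q^3 - 11*q^2 - 12*q + 36) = (q - 2)*(q + 3)*(q^3 - q^2 - 8*q + 12) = (q - 2)^2*(q + 3)*(q^2 + q - 6) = (q - 2)^2*(q + 3)^2*(q - 2)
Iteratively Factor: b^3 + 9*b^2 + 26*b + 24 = (b + 4)*(b^2 + 5*b + 6) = (b + 3)*(b + 4)*(b + 2)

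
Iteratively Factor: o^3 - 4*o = (o - 2)*(o^2 + 2*o) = o*(o - 2)*(o + 2)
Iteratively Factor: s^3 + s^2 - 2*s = (s)*(s^2 + s - 2) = s*(s - 1)*(s + 2)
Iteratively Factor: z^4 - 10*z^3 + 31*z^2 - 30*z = (z - 3)*(z^3 - 7*z^2 + 10*z) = (z - 3)*(z - 2)*(z^2 - 5*z) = (z - 5)*(z - 3)*(z - 2)*(z)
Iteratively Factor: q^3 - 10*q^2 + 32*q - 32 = (q - 4)*(q^2 - 6*q + 8) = (q - 4)^2*(q - 2)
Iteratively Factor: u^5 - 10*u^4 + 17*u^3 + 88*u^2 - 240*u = (u - 4)*(u^4 - 6*u^3 - 7*u^2 + 60*u) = (u - 4)*(u + 3)*(u^3 - 9*u^2 + 20*u) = (u - 5)*(u - 4)*(u + 3)*(u^2 - 4*u) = u*(u - 5)*(u - 4)*(u + 3)*(u - 4)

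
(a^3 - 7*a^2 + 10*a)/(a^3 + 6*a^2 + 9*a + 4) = a*(a^2 - 7*a + 10)/(a^3 + 6*a^2 + 9*a + 4)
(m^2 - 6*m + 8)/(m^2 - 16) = (m - 2)/(m + 4)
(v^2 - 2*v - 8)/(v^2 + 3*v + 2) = (v - 4)/(v + 1)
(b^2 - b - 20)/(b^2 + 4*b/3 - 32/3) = 3*(b - 5)/(3*b - 8)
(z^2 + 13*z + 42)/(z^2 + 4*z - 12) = (z + 7)/(z - 2)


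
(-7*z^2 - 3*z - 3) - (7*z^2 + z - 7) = -14*z^2 - 4*z + 4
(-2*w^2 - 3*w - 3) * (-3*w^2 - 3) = 6*w^4 + 9*w^3 + 15*w^2 + 9*w + 9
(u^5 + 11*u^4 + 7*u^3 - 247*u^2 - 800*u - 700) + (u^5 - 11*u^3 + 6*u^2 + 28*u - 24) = 2*u^5 + 11*u^4 - 4*u^3 - 241*u^2 - 772*u - 724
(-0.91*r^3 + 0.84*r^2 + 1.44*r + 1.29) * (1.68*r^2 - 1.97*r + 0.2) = -1.5288*r^5 + 3.2039*r^4 + 0.5824*r^3 - 0.5016*r^2 - 2.2533*r + 0.258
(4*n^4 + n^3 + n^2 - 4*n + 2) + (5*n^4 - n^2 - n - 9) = 9*n^4 + n^3 - 5*n - 7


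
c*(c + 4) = c^2 + 4*c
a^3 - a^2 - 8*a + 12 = (a - 2)^2*(a + 3)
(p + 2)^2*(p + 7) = p^3 + 11*p^2 + 32*p + 28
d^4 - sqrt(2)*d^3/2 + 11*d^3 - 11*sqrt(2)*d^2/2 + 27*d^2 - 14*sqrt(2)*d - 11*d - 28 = (d + 4)*(d + 7)*(d - sqrt(2))*(d + sqrt(2)/2)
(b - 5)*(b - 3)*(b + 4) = b^3 - 4*b^2 - 17*b + 60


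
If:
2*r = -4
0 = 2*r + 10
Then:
No Solution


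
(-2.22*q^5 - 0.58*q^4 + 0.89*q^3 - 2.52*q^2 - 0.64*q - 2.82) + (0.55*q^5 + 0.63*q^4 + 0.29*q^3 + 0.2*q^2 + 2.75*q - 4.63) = -1.67*q^5 + 0.05*q^4 + 1.18*q^3 - 2.32*q^2 + 2.11*q - 7.45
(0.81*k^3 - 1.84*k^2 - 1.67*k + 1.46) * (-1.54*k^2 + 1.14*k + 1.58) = -1.2474*k^5 + 3.757*k^4 + 1.754*k^3 - 7.0594*k^2 - 0.9742*k + 2.3068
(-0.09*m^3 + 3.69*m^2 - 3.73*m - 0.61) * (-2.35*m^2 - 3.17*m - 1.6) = 0.2115*m^5 - 8.3862*m^4 - 2.7878*m^3 + 7.3536*m^2 + 7.9017*m + 0.976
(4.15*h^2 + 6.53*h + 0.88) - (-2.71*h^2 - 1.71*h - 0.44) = 6.86*h^2 + 8.24*h + 1.32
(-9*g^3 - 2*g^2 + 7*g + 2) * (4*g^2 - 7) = -36*g^5 - 8*g^4 + 91*g^3 + 22*g^2 - 49*g - 14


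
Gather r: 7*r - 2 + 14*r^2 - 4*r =14*r^2 + 3*r - 2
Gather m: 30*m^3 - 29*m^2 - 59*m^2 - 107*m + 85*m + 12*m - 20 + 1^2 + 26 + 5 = 30*m^3 - 88*m^2 - 10*m + 12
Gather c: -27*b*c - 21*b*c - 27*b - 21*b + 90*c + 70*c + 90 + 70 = -48*b + c*(160 - 48*b) + 160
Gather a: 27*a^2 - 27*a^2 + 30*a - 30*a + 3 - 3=0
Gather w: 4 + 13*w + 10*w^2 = 10*w^2 + 13*w + 4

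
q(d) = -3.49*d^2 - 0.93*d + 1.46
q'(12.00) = -84.69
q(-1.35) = -3.65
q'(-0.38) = 1.72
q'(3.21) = -23.34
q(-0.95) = -0.81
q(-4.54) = -66.25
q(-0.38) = 1.31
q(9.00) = -289.60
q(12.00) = -512.26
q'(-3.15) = 21.06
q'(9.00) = -63.75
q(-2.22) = -13.68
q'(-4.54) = 30.76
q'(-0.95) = 5.70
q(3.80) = -52.47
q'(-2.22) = 14.57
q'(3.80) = -27.45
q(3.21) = -37.49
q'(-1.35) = 8.49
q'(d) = -6.98*d - 0.93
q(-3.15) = -30.24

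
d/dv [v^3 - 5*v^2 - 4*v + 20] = 3*v^2 - 10*v - 4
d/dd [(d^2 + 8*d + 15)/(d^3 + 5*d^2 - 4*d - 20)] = (-d^2 - 6*d - 4)/(d^4 - 8*d^2 + 16)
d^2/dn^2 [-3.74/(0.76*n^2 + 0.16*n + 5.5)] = (4.320448*n^2 + 0.909568*n - 3.74*(1.52*n + 0.16)*(3.04*n + 0.32) + 31.2664)/(0.76*n^2 + 0.16*n + 5.5)^3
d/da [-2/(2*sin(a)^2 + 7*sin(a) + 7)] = 2*(4*sin(a) + 7)*cos(a)/(7*sin(a) - cos(2*a) + 8)^2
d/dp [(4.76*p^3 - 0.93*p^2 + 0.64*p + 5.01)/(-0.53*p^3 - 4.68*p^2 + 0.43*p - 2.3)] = (-22.7697*p^4 + 4.772*p^3 - 22.2828*p^2 + 51.1716*p - 3.6263)/(0.2809*p^6 + 4.9608*p^5 + 21.4466*p^4 - 1.5868*p^3 + 21.7129*p^2 - 1.978*p + 5.29)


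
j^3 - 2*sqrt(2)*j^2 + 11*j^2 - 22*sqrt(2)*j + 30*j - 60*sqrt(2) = (j + 5)*(j + 6)*(j - 2*sqrt(2))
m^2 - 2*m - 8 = (m - 4)*(m + 2)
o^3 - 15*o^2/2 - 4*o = o*(o - 8)*(o + 1/2)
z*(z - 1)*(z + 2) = z^3 + z^2 - 2*z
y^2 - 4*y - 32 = (y - 8)*(y + 4)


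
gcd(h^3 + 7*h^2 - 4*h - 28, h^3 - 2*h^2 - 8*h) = h + 2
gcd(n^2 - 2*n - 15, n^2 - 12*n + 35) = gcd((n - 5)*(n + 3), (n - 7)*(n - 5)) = n - 5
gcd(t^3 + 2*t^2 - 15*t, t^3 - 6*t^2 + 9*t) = t^2 - 3*t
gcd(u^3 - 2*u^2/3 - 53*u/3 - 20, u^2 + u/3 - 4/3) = u + 4/3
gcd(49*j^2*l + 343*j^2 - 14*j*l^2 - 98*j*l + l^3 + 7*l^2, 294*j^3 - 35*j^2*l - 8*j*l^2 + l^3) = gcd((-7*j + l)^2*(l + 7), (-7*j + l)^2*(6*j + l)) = 49*j^2 - 14*j*l + l^2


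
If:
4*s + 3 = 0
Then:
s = -3/4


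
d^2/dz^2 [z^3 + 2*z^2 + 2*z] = 6*z + 4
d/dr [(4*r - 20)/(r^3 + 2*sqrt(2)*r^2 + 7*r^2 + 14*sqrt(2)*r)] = 4*(r*(r^2 + 2*sqrt(2)*r + 7*r + 14*sqrt(2)) - (r - 5)*(3*r^2 + 4*sqrt(2)*r + 14*r + 14*sqrt(2)))/(r^2*(r^2 + 2*sqrt(2)*r + 7*r + 14*sqrt(2))^2)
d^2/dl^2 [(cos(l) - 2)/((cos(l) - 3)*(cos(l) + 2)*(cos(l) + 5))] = 2*(-175*(1 - cos(l)^2)^2 - 2*cos(l)^7 + 3*cos(l)^6 + 17*cos(l)^5 - 259*cos(l)^3 + 566*cos(l)^2 - 336*cos(l) - 637)/((cos(l) - 3)^3*(cos(l) + 2)^3*(cos(l) + 5)^3)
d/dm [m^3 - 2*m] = 3*m^2 - 2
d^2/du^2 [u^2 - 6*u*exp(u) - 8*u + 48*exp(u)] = -6*u*exp(u) + 36*exp(u) + 2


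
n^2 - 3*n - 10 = (n - 5)*(n + 2)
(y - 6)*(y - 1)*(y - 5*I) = y^3 - 7*y^2 - 5*I*y^2 + 6*y + 35*I*y - 30*I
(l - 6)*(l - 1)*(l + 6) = l^3 - l^2 - 36*l + 36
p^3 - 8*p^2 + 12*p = p*(p - 6)*(p - 2)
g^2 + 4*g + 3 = (g + 1)*(g + 3)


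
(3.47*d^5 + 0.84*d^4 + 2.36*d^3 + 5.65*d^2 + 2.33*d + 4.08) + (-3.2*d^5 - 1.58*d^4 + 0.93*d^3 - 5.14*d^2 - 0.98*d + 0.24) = 0.27*d^5 - 0.74*d^4 + 3.29*d^3 + 0.510000000000001*d^2 + 1.35*d + 4.32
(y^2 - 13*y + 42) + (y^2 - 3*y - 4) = 2*y^2 - 16*y + 38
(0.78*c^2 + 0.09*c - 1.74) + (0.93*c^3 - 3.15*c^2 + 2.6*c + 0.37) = 0.93*c^3 - 2.37*c^2 + 2.69*c - 1.37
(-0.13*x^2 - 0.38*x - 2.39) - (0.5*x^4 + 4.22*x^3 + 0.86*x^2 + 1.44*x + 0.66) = -0.5*x^4 - 4.22*x^3 - 0.99*x^2 - 1.82*x - 3.05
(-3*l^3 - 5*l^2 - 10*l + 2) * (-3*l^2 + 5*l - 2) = 9*l^5 + 11*l^3 - 46*l^2 + 30*l - 4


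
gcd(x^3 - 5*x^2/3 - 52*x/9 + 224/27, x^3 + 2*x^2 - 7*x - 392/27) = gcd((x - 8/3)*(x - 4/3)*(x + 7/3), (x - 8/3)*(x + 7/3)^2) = x^2 - x/3 - 56/9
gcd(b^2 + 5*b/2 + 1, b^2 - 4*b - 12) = b + 2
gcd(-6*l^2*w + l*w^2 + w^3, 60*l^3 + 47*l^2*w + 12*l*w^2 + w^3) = 3*l + w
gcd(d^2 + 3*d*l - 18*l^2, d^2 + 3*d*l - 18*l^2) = d^2 + 3*d*l - 18*l^2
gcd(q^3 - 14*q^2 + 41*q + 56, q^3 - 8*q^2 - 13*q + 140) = q - 7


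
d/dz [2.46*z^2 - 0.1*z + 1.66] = 4.92*z - 0.1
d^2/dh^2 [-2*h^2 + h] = -4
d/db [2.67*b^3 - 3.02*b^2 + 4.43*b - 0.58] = 8.01*b^2 - 6.04*b + 4.43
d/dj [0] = 0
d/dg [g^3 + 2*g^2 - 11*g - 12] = 3*g^2 + 4*g - 11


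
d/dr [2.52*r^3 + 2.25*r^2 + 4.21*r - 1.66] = 7.56*r^2 + 4.5*r + 4.21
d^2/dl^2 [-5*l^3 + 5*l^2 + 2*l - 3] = 10 - 30*l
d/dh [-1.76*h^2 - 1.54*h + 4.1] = -3.52*h - 1.54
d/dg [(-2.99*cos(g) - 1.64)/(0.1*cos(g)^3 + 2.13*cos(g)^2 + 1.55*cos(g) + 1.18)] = (-0.598*cos(g)^3 - 6.8607*cos(g)^2 - 6.9864*cos(g) + 0.9862)*sin(g)/(0.01*cos(g)^6 + 0.426*cos(g)^5 + 4.8469*cos(g)^4 + 6.839*cos(g)^3 + 7.4293*cos(g)^2 + 3.658*cos(g) + 1.3924)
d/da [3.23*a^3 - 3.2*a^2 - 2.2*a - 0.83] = 9.69*a^2 - 6.4*a - 2.2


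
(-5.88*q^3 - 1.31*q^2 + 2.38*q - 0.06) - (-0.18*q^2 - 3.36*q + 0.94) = -5.88*q^3 - 1.13*q^2 + 5.74*q - 1.0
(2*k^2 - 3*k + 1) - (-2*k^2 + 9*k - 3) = 4*k^2 - 12*k + 4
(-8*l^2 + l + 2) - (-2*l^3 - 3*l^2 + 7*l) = 2*l^3 - 5*l^2 - 6*l + 2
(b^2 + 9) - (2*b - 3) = b^2 - 2*b + 12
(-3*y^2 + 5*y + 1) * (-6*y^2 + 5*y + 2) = 18*y^4 - 45*y^3 + 13*y^2 + 15*y + 2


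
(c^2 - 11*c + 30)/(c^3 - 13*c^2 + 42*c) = (c - 5)/(c*(c - 7))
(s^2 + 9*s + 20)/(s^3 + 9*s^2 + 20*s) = 1/s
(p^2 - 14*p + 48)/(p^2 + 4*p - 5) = (p^2 - 14*p + 48)/(p^2 + 4*p - 5)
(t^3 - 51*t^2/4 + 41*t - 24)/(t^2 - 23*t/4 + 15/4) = (t^2 - 12*t + 32)/(t - 5)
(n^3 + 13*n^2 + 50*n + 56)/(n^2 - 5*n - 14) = (n^2 + 11*n + 28)/(n - 7)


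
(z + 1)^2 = z^2 + 2*z + 1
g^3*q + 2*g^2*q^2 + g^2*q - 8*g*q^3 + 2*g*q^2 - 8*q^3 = (g - 2*q)*(g + 4*q)*(g*q + q)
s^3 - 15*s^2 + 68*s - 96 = (s - 8)*(s - 4)*(s - 3)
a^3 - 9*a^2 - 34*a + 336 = (a - 8)*(a - 7)*(a + 6)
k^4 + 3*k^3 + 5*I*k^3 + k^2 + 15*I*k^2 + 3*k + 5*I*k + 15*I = (k + 3)*(k - I)*(k + I)*(k + 5*I)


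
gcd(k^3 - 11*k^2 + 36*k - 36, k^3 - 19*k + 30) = k^2 - 5*k + 6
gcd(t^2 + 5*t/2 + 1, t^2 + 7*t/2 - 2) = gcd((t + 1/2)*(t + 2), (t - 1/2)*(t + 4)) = 1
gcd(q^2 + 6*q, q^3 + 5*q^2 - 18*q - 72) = q + 6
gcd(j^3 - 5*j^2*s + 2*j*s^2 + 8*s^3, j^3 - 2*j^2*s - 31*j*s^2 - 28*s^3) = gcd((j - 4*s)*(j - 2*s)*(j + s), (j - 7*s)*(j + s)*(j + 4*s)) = j + s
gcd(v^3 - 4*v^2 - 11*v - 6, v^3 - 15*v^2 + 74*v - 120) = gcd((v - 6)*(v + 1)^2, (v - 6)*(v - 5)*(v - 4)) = v - 6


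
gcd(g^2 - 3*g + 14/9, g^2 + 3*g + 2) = 1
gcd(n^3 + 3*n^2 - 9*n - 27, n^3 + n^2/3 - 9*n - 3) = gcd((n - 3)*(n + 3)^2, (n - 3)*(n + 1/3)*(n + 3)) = n^2 - 9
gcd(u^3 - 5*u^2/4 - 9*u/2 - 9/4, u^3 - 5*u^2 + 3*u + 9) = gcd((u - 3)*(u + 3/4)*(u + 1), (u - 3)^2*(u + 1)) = u^2 - 2*u - 3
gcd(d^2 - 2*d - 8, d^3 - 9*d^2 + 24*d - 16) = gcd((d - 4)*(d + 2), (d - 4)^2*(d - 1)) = d - 4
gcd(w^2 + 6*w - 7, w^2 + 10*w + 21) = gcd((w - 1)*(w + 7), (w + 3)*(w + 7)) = w + 7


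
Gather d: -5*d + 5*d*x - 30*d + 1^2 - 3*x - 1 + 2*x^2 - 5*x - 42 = d*(5*x - 35) + 2*x^2 - 8*x - 42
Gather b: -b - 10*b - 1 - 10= -11*b - 11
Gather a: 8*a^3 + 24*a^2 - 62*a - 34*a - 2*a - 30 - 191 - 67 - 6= 8*a^3 + 24*a^2 - 98*a - 294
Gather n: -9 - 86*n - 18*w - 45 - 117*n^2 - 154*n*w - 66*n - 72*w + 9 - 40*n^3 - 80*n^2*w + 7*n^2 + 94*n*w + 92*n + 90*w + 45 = -40*n^3 + n^2*(-80*w - 110) + n*(-60*w - 60)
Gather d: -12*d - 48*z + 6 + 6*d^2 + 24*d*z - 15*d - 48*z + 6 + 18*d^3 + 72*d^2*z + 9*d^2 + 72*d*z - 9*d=18*d^3 + d^2*(72*z + 15) + d*(96*z - 36) - 96*z + 12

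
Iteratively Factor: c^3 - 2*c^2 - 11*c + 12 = (c - 4)*(c^2 + 2*c - 3) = (c - 4)*(c - 1)*(c + 3)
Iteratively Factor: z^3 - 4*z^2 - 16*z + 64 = (z - 4)*(z^2 - 16) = (z - 4)*(z + 4)*(z - 4)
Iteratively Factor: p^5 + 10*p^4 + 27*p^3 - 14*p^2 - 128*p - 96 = (p + 3)*(p^4 + 7*p^3 + 6*p^2 - 32*p - 32) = (p + 3)*(p + 4)*(p^3 + 3*p^2 - 6*p - 8) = (p - 2)*(p + 3)*(p + 4)*(p^2 + 5*p + 4) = (p - 2)*(p + 3)*(p + 4)^2*(p + 1)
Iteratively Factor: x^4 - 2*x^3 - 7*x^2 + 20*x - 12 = (x - 2)*(x^3 - 7*x + 6) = (x - 2)*(x - 1)*(x^2 + x - 6) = (x - 2)*(x - 1)*(x + 3)*(x - 2)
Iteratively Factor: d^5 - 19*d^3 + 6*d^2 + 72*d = (d)*(d^4 - 19*d^2 + 6*d + 72) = d*(d + 4)*(d^3 - 4*d^2 - 3*d + 18) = d*(d + 2)*(d + 4)*(d^2 - 6*d + 9) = d*(d - 3)*(d + 2)*(d + 4)*(d - 3)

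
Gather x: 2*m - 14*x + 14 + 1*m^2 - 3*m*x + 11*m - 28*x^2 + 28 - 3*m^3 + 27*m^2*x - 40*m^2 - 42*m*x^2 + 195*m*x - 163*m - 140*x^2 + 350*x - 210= -3*m^3 - 39*m^2 - 150*m + x^2*(-42*m - 168) + x*(27*m^2 + 192*m + 336) - 168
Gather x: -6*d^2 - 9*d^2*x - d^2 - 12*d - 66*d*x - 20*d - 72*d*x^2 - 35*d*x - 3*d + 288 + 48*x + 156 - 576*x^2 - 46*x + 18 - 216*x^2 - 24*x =-7*d^2 - 35*d + x^2*(-72*d - 792) + x*(-9*d^2 - 101*d - 22) + 462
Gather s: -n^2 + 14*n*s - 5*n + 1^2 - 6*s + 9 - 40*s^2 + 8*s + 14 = -n^2 - 5*n - 40*s^2 + s*(14*n + 2) + 24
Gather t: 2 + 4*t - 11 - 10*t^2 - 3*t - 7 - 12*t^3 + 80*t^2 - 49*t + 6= -12*t^3 + 70*t^2 - 48*t - 10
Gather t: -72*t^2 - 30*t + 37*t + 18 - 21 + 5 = -72*t^2 + 7*t + 2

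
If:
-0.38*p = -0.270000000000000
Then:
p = 0.71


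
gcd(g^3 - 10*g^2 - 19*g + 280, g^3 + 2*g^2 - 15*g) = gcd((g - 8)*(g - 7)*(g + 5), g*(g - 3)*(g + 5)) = g + 5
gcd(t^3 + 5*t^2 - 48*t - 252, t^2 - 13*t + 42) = t - 7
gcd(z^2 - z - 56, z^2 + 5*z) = 1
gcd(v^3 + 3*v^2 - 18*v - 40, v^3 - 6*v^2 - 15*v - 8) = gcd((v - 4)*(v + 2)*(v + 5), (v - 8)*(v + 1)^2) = 1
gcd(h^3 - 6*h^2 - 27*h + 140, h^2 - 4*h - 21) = h - 7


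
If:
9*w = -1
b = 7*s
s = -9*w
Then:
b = 7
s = 1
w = -1/9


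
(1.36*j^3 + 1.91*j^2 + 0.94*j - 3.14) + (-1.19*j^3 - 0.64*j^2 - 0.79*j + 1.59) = 0.17*j^3 + 1.27*j^2 + 0.15*j - 1.55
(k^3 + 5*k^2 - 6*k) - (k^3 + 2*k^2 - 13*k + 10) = 3*k^2 + 7*k - 10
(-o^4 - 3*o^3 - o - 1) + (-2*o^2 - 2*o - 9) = -o^4 - 3*o^3 - 2*o^2 - 3*o - 10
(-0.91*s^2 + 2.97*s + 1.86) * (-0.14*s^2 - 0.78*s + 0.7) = 0.1274*s^4 + 0.294*s^3 - 3.214*s^2 + 0.6282*s + 1.302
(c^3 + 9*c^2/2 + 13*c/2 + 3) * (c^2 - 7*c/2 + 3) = c^5 + c^4 - 25*c^3/4 - 25*c^2/4 + 9*c + 9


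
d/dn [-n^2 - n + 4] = -2*n - 1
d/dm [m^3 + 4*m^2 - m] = 3*m^2 + 8*m - 1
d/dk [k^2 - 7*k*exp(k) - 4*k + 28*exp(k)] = -7*k*exp(k) + 2*k + 21*exp(k) - 4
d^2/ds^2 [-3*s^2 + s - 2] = -6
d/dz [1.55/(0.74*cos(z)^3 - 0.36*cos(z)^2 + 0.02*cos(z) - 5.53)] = (3.441*cos(z)^2 - 1.116*cos(z) + 0.031)*sin(z)/(0.74*cos(z)^3 - 0.36*cos(z)^2 + 0.02*cos(z) - 5.53)^2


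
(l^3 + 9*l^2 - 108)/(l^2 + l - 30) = (l^2 + 3*l - 18)/(l - 5)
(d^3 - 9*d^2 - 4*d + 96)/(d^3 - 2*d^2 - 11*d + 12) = (d - 8)/(d - 1)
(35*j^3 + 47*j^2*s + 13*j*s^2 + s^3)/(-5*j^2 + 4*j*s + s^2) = (7*j^2 + 8*j*s + s^2)/(-j + s)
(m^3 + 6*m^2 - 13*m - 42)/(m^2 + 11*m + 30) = (m^3 + 6*m^2 - 13*m - 42)/(m^2 + 11*m + 30)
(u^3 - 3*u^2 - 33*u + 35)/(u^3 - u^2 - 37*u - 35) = (u - 1)/(u + 1)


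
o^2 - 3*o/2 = o*(o - 3/2)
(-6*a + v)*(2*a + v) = -12*a^2 - 4*a*v + v^2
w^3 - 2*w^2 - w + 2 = (w - 2)*(w - 1)*(w + 1)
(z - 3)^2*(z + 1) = z^3 - 5*z^2 + 3*z + 9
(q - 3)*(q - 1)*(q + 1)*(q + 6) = q^4 + 3*q^3 - 19*q^2 - 3*q + 18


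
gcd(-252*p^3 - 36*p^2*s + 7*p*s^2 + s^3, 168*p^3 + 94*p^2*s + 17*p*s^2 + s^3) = 42*p^2 + 13*p*s + s^2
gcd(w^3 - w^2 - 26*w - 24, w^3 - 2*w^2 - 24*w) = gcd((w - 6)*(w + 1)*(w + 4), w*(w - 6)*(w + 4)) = w^2 - 2*w - 24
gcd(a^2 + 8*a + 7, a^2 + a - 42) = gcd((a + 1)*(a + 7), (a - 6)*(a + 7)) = a + 7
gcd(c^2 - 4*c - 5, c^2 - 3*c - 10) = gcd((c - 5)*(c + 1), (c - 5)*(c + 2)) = c - 5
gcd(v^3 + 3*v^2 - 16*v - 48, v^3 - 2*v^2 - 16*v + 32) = v^2 - 16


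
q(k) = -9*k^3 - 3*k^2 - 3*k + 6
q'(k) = -27*k^2 - 6*k - 3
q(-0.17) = 6.47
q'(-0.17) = -2.76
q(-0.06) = 6.17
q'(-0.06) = -2.74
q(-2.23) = 97.58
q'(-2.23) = -123.89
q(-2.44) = 126.20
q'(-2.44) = -149.11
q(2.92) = -252.41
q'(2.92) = -250.73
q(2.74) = -209.88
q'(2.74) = -222.15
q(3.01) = -275.65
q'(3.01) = -265.68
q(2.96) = -262.57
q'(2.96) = -257.32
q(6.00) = -2064.00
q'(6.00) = -1011.00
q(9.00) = -6825.00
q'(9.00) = -2244.00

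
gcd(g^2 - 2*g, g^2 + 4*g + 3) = 1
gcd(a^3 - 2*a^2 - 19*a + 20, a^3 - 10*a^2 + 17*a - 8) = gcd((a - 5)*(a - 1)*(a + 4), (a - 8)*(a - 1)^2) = a - 1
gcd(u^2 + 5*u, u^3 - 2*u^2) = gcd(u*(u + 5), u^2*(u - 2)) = u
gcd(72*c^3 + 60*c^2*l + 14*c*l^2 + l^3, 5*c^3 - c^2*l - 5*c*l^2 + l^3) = 1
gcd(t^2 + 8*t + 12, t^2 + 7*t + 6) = t + 6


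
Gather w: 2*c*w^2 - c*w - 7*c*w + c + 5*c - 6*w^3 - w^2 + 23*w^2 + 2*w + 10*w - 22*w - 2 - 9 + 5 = 6*c - 6*w^3 + w^2*(2*c + 22) + w*(-8*c - 10) - 6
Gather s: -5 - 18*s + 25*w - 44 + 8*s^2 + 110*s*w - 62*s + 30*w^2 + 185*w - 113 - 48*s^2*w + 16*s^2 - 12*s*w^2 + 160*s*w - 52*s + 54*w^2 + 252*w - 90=s^2*(24 - 48*w) + s*(-12*w^2 + 270*w - 132) + 84*w^2 + 462*w - 252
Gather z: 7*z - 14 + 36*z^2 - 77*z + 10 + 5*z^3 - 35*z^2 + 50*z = 5*z^3 + z^2 - 20*z - 4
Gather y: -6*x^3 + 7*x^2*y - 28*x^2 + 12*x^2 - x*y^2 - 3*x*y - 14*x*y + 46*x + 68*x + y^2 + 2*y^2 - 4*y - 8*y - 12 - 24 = -6*x^3 - 16*x^2 + 114*x + y^2*(3 - x) + y*(7*x^2 - 17*x - 12) - 36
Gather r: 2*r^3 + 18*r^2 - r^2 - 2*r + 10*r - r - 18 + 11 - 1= 2*r^3 + 17*r^2 + 7*r - 8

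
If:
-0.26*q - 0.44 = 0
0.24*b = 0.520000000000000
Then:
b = 2.17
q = -1.69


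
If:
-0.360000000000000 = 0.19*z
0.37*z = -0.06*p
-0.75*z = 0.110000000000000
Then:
No Solution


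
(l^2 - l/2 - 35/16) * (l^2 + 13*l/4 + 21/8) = l^4 + 11*l^3/4 - 19*l^2/16 - 539*l/64 - 735/128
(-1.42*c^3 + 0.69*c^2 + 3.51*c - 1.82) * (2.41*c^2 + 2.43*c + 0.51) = -3.4222*c^5 - 1.7877*c^4 + 9.4116*c^3 + 4.495*c^2 - 2.6325*c - 0.9282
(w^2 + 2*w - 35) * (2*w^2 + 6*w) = 2*w^4 + 10*w^3 - 58*w^2 - 210*w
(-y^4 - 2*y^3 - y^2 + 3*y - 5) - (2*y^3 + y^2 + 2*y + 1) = -y^4 - 4*y^3 - 2*y^2 + y - 6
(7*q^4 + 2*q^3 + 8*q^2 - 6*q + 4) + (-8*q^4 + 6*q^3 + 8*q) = -q^4 + 8*q^3 + 8*q^2 + 2*q + 4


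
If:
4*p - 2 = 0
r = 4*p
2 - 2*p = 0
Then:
No Solution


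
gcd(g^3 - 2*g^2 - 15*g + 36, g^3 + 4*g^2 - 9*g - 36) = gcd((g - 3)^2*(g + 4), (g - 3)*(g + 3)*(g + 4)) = g^2 + g - 12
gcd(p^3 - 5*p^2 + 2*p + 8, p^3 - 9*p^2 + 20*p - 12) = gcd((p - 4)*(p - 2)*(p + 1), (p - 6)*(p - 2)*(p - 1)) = p - 2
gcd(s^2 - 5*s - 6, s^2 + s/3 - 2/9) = 1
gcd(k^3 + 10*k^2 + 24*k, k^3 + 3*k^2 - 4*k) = k^2 + 4*k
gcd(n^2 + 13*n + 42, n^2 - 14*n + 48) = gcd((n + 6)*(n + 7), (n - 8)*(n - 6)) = 1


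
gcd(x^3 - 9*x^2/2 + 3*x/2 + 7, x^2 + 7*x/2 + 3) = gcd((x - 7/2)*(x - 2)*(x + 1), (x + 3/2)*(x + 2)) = 1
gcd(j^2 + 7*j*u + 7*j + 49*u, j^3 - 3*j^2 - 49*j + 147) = j + 7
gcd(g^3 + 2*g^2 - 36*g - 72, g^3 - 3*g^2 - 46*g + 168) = g - 6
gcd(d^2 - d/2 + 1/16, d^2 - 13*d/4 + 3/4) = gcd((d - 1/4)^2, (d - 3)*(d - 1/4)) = d - 1/4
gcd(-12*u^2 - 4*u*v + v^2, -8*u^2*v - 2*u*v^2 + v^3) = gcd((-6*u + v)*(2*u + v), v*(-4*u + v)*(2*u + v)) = 2*u + v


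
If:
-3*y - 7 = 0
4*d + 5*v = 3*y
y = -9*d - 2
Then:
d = 1/27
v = -193/135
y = -7/3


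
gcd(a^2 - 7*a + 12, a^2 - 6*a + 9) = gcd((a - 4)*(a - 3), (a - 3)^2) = a - 3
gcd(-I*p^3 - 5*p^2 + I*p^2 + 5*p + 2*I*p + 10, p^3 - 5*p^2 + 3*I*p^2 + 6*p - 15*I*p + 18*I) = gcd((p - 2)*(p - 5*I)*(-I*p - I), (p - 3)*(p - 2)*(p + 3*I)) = p - 2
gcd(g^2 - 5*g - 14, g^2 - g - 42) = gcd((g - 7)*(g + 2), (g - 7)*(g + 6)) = g - 7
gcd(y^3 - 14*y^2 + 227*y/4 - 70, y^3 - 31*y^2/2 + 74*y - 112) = y^2 - 23*y/2 + 28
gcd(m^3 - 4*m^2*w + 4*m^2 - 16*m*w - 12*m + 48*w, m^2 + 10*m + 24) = m + 6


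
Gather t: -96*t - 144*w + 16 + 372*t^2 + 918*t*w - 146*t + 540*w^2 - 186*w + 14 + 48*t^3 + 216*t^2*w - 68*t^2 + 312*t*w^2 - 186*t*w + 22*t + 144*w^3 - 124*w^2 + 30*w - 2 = 48*t^3 + t^2*(216*w + 304) + t*(312*w^2 + 732*w - 220) + 144*w^3 + 416*w^2 - 300*w + 28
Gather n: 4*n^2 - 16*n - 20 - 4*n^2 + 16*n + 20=0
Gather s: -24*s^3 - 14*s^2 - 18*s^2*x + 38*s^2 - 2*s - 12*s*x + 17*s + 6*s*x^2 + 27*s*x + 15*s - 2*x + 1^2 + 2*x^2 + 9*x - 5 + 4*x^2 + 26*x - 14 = -24*s^3 + s^2*(24 - 18*x) + s*(6*x^2 + 15*x + 30) + 6*x^2 + 33*x - 18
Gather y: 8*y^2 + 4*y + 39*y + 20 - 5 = 8*y^2 + 43*y + 15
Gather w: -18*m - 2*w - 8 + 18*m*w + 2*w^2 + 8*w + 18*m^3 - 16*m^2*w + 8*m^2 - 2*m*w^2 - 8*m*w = 18*m^3 + 8*m^2 - 18*m + w^2*(2 - 2*m) + w*(-16*m^2 + 10*m + 6) - 8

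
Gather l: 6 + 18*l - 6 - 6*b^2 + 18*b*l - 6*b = -6*b^2 - 6*b + l*(18*b + 18)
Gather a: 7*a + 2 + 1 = 7*a + 3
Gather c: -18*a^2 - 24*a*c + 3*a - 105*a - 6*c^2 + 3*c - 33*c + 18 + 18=-18*a^2 - 102*a - 6*c^2 + c*(-24*a - 30) + 36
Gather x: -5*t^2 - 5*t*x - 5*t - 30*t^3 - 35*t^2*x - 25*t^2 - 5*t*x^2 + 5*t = -30*t^3 - 30*t^2 - 5*t*x^2 + x*(-35*t^2 - 5*t)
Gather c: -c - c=-2*c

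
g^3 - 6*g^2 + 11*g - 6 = (g - 3)*(g - 2)*(g - 1)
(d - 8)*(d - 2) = d^2 - 10*d + 16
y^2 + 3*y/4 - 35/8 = (y - 7/4)*(y + 5/2)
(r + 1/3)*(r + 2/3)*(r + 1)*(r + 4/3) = r^4 + 10*r^3/3 + 35*r^2/9 + 50*r/27 + 8/27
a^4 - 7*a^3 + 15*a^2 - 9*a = a*(a - 3)^2*(a - 1)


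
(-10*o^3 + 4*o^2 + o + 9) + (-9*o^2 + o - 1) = -10*o^3 - 5*o^2 + 2*o + 8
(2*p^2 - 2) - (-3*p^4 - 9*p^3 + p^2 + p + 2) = 3*p^4 + 9*p^3 + p^2 - p - 4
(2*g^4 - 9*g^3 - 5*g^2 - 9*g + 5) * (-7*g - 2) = -14*g^5 + 59*g^4 + 53*g^3 + 73*g^2 - 17*g - 10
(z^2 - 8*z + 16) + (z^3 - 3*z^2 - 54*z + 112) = z^3 - 2*z^2 - 62*z + 128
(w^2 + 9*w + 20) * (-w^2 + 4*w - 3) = -w^4 - 5*w^3 + 13*w^2 + 53*w - 60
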